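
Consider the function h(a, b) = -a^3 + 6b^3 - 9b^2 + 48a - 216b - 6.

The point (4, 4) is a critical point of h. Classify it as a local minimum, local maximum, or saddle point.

saddle point

The mixed partial ∂²h/∂a∂b is 0, so the Hessian at any point is diag(h_aa, h_bb) = diag(-6a, 18(2b - 1)).
At (4, 4): H = diag(-24, 126).
The eigenvalues have opposite signs, so H is indefinite: a saddle point.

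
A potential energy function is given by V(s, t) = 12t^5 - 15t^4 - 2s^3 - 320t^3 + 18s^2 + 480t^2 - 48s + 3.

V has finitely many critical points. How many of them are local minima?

2

V separates as a function of s plus a function of t, so ∇V=0 decouples.
∂V/∂s = -6(s - 4)(s - 2) = 0 at s ∈ {2, 4}; ∂V/∂t = 60t(t - 4)(t - 1)(t + 4) = 0 at t ∈ {-4, 0, 1, 4}.
The Hessian is diagonal: diag(V_ss, V_tt). Second derivatives: V_ss(2)=12, V_ss(4)=-12; V_tt(-4)=-9600, V_tt(0)=960, V_tt(1)=-900, V_tt(4)=5760.
Local minima occur where both diagonal entries positive: (2, 0), (2, 4). Count: 2.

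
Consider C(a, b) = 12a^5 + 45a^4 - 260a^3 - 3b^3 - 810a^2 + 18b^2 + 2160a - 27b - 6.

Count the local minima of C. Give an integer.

C separates as a function of a plus a function of b, so ∇C=0 decouples.
∂C/∂a = 60(a - 3)(a - 1)(a + 3)(a + 4) = 0 at a ∈ {-4, -3, 1, 3}; ∂C/∂b = -9(b - 3)(b - 1) = 0 at b ∈ {1, 3}.
The Hessian is diagonal: diag(C_aa, C_bb). Second derivatives: C_aa(-4)=-2100, C_aa(-3)=1440, C_aa(1)=-2400, C_aa(3)=5040; C_bb(1)=18, C_bb(3)=-18.
Local minima occur where both diagonal entries positive: (-3, 1), (3, 1). Count: 2.

2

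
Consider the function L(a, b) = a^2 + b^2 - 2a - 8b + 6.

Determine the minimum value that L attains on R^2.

-11

L(a,b) separates as P(a) + Q(b) + 6, so its minimum is min P + min Q + 6.
P'(a) = 2a - 2 vanishes at a ∈ {1}; Q'(b) = 2b - 8 vanishes at b ∈ {4}.
Local minima of P (where P''>0): P(1)=-1. Local minima of Q: Q(4)=-16.
So the global minimum of L is P(1) + Q(4) + 6 = -1 − 16 + 6 = -11, attained at (1, 4).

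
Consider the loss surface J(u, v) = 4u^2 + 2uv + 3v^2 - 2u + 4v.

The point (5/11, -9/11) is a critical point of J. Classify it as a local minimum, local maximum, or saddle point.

The Hessian of J is constant: H = [[8, 2], [2, 6]].
det(H) = 8·6 − 2² = 44.
det(H) > 0 and tr(H) = 14 > 0, so H is positive definite and the point is a local minimum.

local minimum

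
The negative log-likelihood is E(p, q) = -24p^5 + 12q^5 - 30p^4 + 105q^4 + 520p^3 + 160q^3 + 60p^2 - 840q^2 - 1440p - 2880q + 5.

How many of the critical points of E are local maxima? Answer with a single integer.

E separates as a function of p plus a function of q, so ∇E=0 decouples.
∂E/∂p = -120(p - 3)(p - 1)(p + 1)(p + 4) = 0 at p ∈ {-4, -1, 1, 3}; ∂E/∂q = 60(q - 2)(q + 2)(q + 3)(q + 4) = 0 at q ∈ {-4, -3, -2, 2}.
The Hessian is diagonal: diag(E_pp, E_qq). Second derivatives: E_pp(-4)=12600, E_pp(-1)=-2880, E_pp(1)=2400, E_pp(3)=-6720; E_qq(-4)=-720, E_qq(-3)=300, E_qq(-2)=-480, E_qq(2)=7200.
Local maxima occur where both diagonal entries negative: (-1, -4), (-1, -2), (3, -4), (3, -2). Count: 4.

4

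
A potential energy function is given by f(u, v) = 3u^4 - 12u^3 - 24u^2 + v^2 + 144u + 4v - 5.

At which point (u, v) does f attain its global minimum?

(-2, -2)

f(u,v) separates as P(u) + Q(v) − 5, so its minimum is min P + min Q − 5.
P'(u) = 12(u - 3)(u - 2)(u + 2) vanishes at u ∈ {-2, 2, 3}; Q'(v) = 2v + 4 vanishes at v ∈ {-2}.
Local minima of P (where P''>0): P(-2)=-240, P(3)=135. Local minima of Q: Q(-2)=-4.
So the global minimum of f is P(-2) + Q(-2) − 5 = -240 − 4 − 5 = -249, attained at (-2, -2).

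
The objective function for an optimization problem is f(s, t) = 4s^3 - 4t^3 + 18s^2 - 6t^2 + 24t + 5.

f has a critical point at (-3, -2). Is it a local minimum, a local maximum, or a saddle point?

The mixed partial ∂²f/∂s∂t is 0, so the Hessian at any point is diag(f_ss, f_tt) = diag(12(2s + 3), -12(2t + 1)).
At (-3, -2): H = diag(-36, 36).
The eigenvalues have opposite signs, so H is indefinite: a saddle point.

saddle point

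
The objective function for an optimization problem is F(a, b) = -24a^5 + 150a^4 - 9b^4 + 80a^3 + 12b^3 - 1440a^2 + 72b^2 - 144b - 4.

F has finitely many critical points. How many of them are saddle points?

6

F separates as a function of a plus a function of b, so ∇F=0 decouples.
∂F/∂a = -120a(a - 4)(a - 3)(a + 2) = 0 at a ∈ {-2, 0, 3, 4}; ∂F/∂b = -36(b - 2)(b - 1)(b + 2) = 0 at b ∈ {-2, 1, 2}.
The Hessian is diagonal: diag(F_aa, F_bb). Second derivatives: F_aa(-2)=7200, F_aa(0)=-2880, F_aa(3)=1800, F_aa(4)=-2880; F_bb(-2)=-432, F_bb(1)=108, F_bb(2)=-144.
Saddle points occur where the two diagonal entries have opposite signs: (-2, -2), (-2, 2), (0, 1), (3, -2), (3, 2), (4, 1). Count: 6.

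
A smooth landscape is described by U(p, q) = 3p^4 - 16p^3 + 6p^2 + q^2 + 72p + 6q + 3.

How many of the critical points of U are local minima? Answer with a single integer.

2

U separates as a function of p plus a function of q, so ∇U=0 decouples.
∂U/∂p = 12(p - 3)(p - 2)(p + 1) = 0 at p ∈ {-1, 2, 3}; ∂U/∂q = 2(q + 3) = 0 at q ∈ {-3}.
The Hessian is diagonal: diag(U_pp, U_qq). Second derivatives: U_pp(-1)=144, U_pp(2)=-36, U_pp(3)=48; U_qq(-3)=2.
Local minima occur where both diagonal entries positive: (-1, -3), (3, -3). Count: 2.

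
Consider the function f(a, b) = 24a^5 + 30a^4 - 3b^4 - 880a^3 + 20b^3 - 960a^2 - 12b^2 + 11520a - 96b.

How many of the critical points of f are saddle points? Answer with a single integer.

6

f separates as a function of a plus a function of b, so ∇f=0 decouples.
∂f/∂a = 120(a - 4)(a - 2)(a + 3)(a + 4) = 0 at a ∈ {-4, -3, 2, 4}; ∂f/∂b = -12(b - 4)(b - 2)(b + 1) = 0 at b ∈ {-1, 2, 4}.
The Hessian is diagonal: diag(f_aa, f_bb). Second derivatives: f_aa(-4)=-5760, f_aa(-3)=4200, f_aa(2)=-7200, f_aa(4)=13440; f_bb(-1)=-180, f_bb(2)=72, f_bb(4)=-120.
Saddle points occur where the two diagonal entries have opposite signs: (-4, 2), (-3, -1), (-3, 4), (2, 2), (4, -1), (4, 4). Count: 6.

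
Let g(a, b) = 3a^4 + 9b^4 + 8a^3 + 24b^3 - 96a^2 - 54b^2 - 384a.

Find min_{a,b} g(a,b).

g(a,b) separates as P(a) + Q(b), so its minimum is min P + min Q.
P'(a) = 12(a - 4)(a + 2)(a + 4) vanishes at a ∈ {-4, -2, 4}; Q'(b) = 36b(b - 1)(b + 3) vanishes at b ∈ {-3, 0, 1}.
Local minima of P (where P''>0): P(-4)=256, P(4)=-1792. Local minima of Q: Q(-3)=-405, Q(1)=-21.
So the global minimum of g is P(4) + Q(-3) = -1792 − 405 = -2197, attained at (4, -3).

-2197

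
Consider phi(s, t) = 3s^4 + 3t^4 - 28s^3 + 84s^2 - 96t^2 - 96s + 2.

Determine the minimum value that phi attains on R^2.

-830

phi(s,t) separates as P(s) + Q(t) + 2, so its minimum is min P + min Q + 2.
P'(s) = 12(s - 4)(s - 2)(s - 1) vanishes at s ∈ {1, 2, 4}; Q'(t) = 12t(t - 4)(t + 4) vanishes at t ∈ {-4, 0, 4}.
Local minima of P (where P''>0): P(1)=-37, P(4)=-64. Local minima of Q: Q(-4)=-768, Q(4)=-768.
So the global minimum of phi is P(4) + Q(-4) + 2 = -64 − 768 + 2 = -830, attained at (4, -4).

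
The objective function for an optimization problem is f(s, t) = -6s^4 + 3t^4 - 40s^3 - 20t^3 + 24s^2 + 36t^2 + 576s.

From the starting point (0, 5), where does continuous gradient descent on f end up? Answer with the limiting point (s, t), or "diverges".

(-3, 3)

f is separable, so gradient descent decouples: s follows -∂f/∂s, t follows -∂f/∂t.
∂f/∂s = -24(s - 2)(s + 3)(s + 4); at s=0 this is 576, so s decreases.
∂f/∂t = 12t(t - 3)(t - 2); at t=5 this is 360, so t decreases.
s converges to its nearest critical value -3 (a local min of the s-part); t converges to 3. The iterate converges to (-3, 3).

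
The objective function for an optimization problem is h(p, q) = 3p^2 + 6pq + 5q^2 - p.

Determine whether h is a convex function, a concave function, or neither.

h is quadratic, so its Hessian is the constant matrix H = [[6, 6], [6, 10]].
det(H) = 24, tr(H) = 16.
det(H) > 0 and tr(H) > 0, so H is positive definite everywhere: convex.

convex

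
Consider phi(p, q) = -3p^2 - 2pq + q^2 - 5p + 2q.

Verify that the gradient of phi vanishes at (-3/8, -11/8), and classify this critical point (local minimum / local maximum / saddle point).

saddle point

∇phi = (-6p - 2q - 5, -2p + 2q + 2); substituting (-3/8, -11/8) gives ∇phi = (0, 0), so (-3/8, -11/8) is indeed a critical point.
The Hessian of phi is constant: H = [[-6, -2], [-2, 2]].
det(H) = (-6)·2 − (-2)² = -16.
Since det(H) < 0, H is indefinite and the critical point is a saddle point.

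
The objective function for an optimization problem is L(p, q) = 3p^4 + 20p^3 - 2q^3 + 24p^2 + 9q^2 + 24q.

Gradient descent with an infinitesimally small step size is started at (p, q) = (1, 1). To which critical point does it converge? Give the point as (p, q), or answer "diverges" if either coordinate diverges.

(0, -1)

L is separable, so gradient descent decouples: p follows -∂L/∂p, q follows -∂L/∂q.
∂L/∂p = 12p(p + 1)(p + 4); at p=1 this is 120, so p decreases.
∂L/∂q = -6(q - 4)(q + 1); at q=1 this is 36, so q decreases.
p converges to its nearest critical value 0 (a local min of the p-part); q converges to -1. The iterate converges to (0, -1).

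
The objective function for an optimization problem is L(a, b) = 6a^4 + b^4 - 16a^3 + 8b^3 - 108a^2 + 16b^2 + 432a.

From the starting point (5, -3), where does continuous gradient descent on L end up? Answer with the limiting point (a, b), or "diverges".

L is separable, so gradient descent decouples: a follows -∂L/∂a, b follows -∂L/∂b.
∂L/∂a = 24(a - 3)(a - 2)(a + 3); at a=5 this is 1152, so a decreases.
∂L/∂b = 4b(b + 2)(b + 4); at b=-3 this is 12, so b decreases.
a converges to its nearest critical value 3 (a local min of the a-part); b converges to -4. The iterate converges to (3, -4).

(3, -4)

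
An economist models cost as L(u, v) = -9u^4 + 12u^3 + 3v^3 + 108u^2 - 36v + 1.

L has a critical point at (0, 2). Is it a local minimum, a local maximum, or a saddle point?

local minimum

The mixed partial ∂²L/∂u∂v is 0, so the Hessian at any point is diag(L_uu, L_vv) = diag(36(-3u^2 + 2u + 6), 18v).
At (0, 2): H = diag(216, 36).
Both eigenvalues are positive, so H is positive definite: a local minimum.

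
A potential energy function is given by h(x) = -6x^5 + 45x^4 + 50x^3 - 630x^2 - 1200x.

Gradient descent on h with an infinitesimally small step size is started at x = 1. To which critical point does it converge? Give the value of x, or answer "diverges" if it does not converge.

4

h'(x) = -30(x - 5)(x - 4)(x + 1)(x + 2), so h'(1) = -2160.
Gradient descent moves in the -h' direction, i.e. x is increasing.
The nearest critical point in that direction is x = 4, where h'' = 900 > 0 (a local minimum). The iterate converges there.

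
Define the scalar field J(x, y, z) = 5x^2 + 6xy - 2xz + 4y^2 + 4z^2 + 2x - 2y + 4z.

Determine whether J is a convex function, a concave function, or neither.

J is quadratic, so its Hessian is the constant matrix H = [[10, 6, -2], [6, 8, 0], [-2, 0, 8]].
Leading principal minors: 10, 44, 320.
All positive ⇒ H ≻ 0 ⇒ convex.

convex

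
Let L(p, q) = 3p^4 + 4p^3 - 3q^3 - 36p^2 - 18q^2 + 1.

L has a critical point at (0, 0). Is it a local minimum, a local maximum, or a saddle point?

The mixed partial ∂²L/∂p∂q is 0, so the Hessian at any point is diag(L_pp, L_qq) = diag(12(3p^2 + 2p - 6), -18(q + 2)).
At (0, 0): H = diag(-72, -36).
Both eigenvalues are negative, so H is negative definite: a local maximum.

local maximum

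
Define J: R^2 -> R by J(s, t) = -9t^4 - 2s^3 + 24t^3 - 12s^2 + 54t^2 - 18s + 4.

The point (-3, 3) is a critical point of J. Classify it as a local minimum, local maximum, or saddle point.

The mixed partial ∂²J/∂s∂t is 0, so the Hessian at any point is diag(J_ss, J_tt) = diag(-12(s + 2), 36(-3t^2 + 4t + 3)).
At (-3, 3): H = diag(12, -432).
The eigenvalues have opposite signs, so H is indefinite: a saddle point.

saddle point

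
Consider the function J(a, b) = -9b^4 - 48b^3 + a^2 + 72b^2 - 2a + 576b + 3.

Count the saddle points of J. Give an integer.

J separates as a function of a plus a function of b, so ∇J=0 decouples.
∂J/∂a = 2(a - 1) = 0 at a ∈ {1}; ∂J/∂b = -36(b - 2)(b + 2)(b + 4) = 0 at b ∈ {-4, -2, 2}.
The Hessian is diagonal: diag(J_aa, J_bb). Second derivatives: J_aa(1)=2; J_bb(-4)=-432, J_bb(-2)=288, J_bb(2)=-864.
Saddle points occur where the two diagonal entries have opposite signs: (1, -4), (1, 2). Count: 2.

2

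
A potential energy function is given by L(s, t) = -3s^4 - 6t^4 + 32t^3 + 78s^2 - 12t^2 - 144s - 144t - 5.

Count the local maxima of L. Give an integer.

4

L separates as a function of s plus a function of t, so ∇L=0 decouples.
∂L/∂s = -12(s - 3)(s - 1)(s + 4) = 0 at s ∈ {-4, 1, 3}; ∂L/∂t = -24(t - 3)(t - 2)(t + 1) = 0 at t ∈ {-1, 2, 3}.
The Hessian is diagonal: diag(L_ss, L_tt). Second derivatives: L_ss(-4)=-420, L_ss(1)=120, L_ss(3)=-168; L_tt(-1)=-288, L_tt(2)=72, L_tt(3)=-96.
Local maxima occur where both diagonal entries negative: (-4, -1), (-4, 3), (3, -1), (3, 3). Count: 4.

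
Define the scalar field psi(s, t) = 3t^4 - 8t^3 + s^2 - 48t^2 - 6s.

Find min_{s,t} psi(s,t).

-521

psi(s,t) separates as P(s) + Q(t), so its minimum is min P + min Q.
P'(s) = 2s - 6 vanishes at s ∈ {3}; Q'(t) = 12t(t - 4)(t + 2) vanishes at t ∈ {-2, 0, 4}.
Local minima of P (where P''>0): P(3)=-9. Local minima of Q: Q(-2)=-80, Q(4)=-512.
So the global minimum of psi is P(3) + Q(4) = -9 − 512 = -521, attained at (3, 4).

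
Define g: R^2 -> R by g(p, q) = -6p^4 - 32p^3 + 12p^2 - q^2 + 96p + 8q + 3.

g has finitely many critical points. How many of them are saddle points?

1

g separates as a function of p plus a function of q, so ∇g=0 decouples.
∂g/∂p = -24(p - 1)(p + 1)(p + 4) = 0 at p ∈ {-4, -1, 1}; ∂g/∂q = -2(q - 4) = 0 at q ∈ {4}.
The Hessian is diagonal: diag(g_pp, g_qq). Second derivatives: g_pp(-4)=-360, g_pp(-1)=144, g_pp(1)=-240; g_qq(4)=-2.
Saddle points occur where the two diagonal entries have opposite signs: (-1, 4). Count: 1.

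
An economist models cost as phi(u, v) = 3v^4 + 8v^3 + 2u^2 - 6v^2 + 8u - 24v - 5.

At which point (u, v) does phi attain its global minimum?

phi(u,v) separates as P(u) + Q(v) − 5, so its minimum is min P + min Q − 5.
P'(u) = 4u + 8 vanishes at u ∈ {-2}; Q'(v) = 12(v - 1)(v + 1)(v + 2) vanishes at v ∈ {-2, -1, 1}.
Local minima of P (where P''>0): P(-2)=-8. Local minima of Q: Q(-2)=8, Q(1)=-19.
So the global minimum of phi is P(-2) + Q(1) − 5 = -8 − 19 − 5 = -32, attained at (-2, 1).

(-2, 1)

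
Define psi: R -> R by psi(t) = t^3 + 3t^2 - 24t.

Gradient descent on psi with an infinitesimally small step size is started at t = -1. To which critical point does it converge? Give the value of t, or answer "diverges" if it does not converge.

2

psi'(t) = 3(t - 2)(t + 4), so psi'(-1) = -27.
Gradient descent moves in the -psi' direction, i.e. t is increasing.
The nearest critical point in that direction is t = 2, where psi'' = 18 > 0 (a local minimum). The iterate converges there.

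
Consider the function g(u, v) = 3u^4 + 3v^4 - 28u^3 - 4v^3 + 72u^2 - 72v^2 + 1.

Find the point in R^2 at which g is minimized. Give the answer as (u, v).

(0, 4)

g(u,v) separates as P(u) + Q(v) + 1, so its minimum is min P + min Q + 1.
P'(u) = 12u(u - 4)(u - 3) vanishes at u ∈ {0, 3, 4}; Q'(v) = 12v(v - 4)(v + 3) vanishes at v ∈ {-3, 0, 4}.
Local minima of P (where P''>0): P(0)=0, P(4)=128. Local minima of Q: Q(-3)=-297, Q(4)=-640.
So the global minimum of g is P(0) + Q(4) + 1 = 0 − 640 + 1 = -639, attained at (0, 4).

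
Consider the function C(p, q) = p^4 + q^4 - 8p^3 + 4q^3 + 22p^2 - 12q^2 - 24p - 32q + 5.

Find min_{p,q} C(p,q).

-68

C(p,q) separates as A(p) + B(q) + 5, so its minimum is min A + min B + 5.
A'(p) = 4(p - 3)(p - 2)(p - 1) vanishes at p ∈ {1, 2, 3}; B'(q) = 4(q - 2)(q + 1)(q + 4) vanishes at q ∈ {-4, -1, 2}.
Local minima of A (where A''>0): A(1)=-9, A(3)=-9. Local minima of B: B(-4)=-64, B(2)=-64.
So the global minimum of C is A(1) + B(-4) + 5 = -9 − 64 + 5 = -68, attained at (1, -4).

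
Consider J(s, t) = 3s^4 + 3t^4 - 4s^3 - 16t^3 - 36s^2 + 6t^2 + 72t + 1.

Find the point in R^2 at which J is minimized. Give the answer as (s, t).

J(s,t) separates as P(s) + Q(t) + 1, so its minimum is min P + min Q + 1.
P'(s) = 12s(s - 3)(s + 2) vanishes at s ∈ {-2, 0, 3}; Q'(t) = 12(t - 3)(t - 2)(t + 1) vanishes at t ∈ {-1, 2, 3}.
Local minima of P (where P''>0): P(-2)=-64, P(3)=-189. Local minima of Q: Q(-1)=-47, Q(3)=81.
So the global minimum of J is P(3) + Q(-1) + 1 = -189 − 47 + 1 = -235, attained at (3, -1).

(3, -1)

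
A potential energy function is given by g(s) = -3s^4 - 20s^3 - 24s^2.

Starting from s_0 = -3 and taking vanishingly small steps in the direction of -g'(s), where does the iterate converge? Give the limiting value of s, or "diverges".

g'(s) = -12s(s + 1)(s + 4), so g'(-3) = -72.
Gradient descent moves in the -g' direction, i.e. s is increasing.
The nearest critical point in that direction is s = -1, where g'' = 36 > 0 (a local minimum). The iterate converges there.

-1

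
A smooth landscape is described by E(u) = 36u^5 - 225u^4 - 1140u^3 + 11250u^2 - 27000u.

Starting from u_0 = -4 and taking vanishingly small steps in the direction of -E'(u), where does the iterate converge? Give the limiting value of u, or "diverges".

2

E'(u) = 180(u - 5)(u - 3)(u - 2)(u + 5), so E'(-4) = -68040.
Gradient descent moves in the -E' direction, i.e. u is increasing.
The nearest critical point in that direction is u = 2, where E'' = 3780 > 0 (a local minimum). The iterate converges there.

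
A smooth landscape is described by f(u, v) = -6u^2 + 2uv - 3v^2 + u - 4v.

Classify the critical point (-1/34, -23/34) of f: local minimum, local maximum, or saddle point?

local maximum

The Hessian of f is constant: H = [[-12, 2], [2, -6]].
det(H) = (-12)·(-6) − 2² = 68.
det(H) > 0 and tr(H) = -18 < 0, so H is negative definite and the point is a local maximum.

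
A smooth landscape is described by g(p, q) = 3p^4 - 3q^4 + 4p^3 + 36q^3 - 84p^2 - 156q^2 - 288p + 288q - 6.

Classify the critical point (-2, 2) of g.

local maximum

The mixed partial ∂²g/∂p∂q is 0, so the Hessian at any point is diag(g_pp, g_qq) = diag(12(3p^2 + 2p - 14), 12(-3q^2 + 18q - 26)).
At (-2, 2): H = diag(-72, -24).
Both eigenvalues are negative, so H is negative definite: a local maximum.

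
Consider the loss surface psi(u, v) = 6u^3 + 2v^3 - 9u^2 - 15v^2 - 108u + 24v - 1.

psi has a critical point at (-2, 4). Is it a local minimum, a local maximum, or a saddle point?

The mixed partial ∂²psi/∂u∂v is 0, so the Hessian at any point is diag(psi_uu, psi_vv) = diag(18(2u - 1), 6(2v - 5)).
At (-2, 4): H = diag(-90, 18).
The eigenvalues have opposite signs, so H is indefinite: a saddle point.

saddle point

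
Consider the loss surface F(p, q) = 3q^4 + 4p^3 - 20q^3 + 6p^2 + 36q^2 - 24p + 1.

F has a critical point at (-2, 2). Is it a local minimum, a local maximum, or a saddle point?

local maximum

The mixed partial ∂²F/∂p∂q is 0, so the Hessian at any point is diag(F_pp, F_qq) = diag(12(2p + 1), 12(3q^2 - 10q + 6)).
At (-2, 2): H = diag(-36, -24).
Both eigenvalues are negative, so H is negative definite: a local maximum.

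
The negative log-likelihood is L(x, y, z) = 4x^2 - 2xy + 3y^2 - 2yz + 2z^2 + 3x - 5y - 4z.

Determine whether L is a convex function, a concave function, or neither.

convex

L is quadratic, so its Hessian is the constant matrix H = [[8, -2, 0], [-2, 6, -2], [0, -2, 4]].
Leading principal minors: 8, 44, 144.
All positive ⇒ H ≻ 0 ⇒ convex.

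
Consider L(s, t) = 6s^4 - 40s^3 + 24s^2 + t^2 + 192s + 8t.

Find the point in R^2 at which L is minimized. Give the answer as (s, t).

(-1, -4)

L(s,t) separates as P(s) + Q(t), so its minimum is min P + min Q.
P'(s) = 24(s - 4)(s - 2)(s + 1) vanishes at s ∈ {-1, 2, 4}; Q'(t) = 2(t + 4) vanishes at t ∈ {-4}.
Local minima of P (where P''>0): P(-1)=-122, P(4)=128. Local minima of Q: Q(-4)=-16.
So the global minimum of L is P(-1) + Q(-4) = -122 − 16 = -138, attained at (-1, -4).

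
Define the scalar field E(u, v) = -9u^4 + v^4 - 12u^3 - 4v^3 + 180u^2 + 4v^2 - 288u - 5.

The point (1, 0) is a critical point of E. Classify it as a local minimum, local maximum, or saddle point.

local minimum

The mixed partial ∂²E/∂u∂v is 0, so the Hessian at any point is diag(E_uu, E_vv) = diag(36(-3u^2 - 2u + 10), 4(3v^2 - 6v + 2)).
At (1, 0): H = diag(180, 8).
Both eigenvalues are positive, so H is positive definite: a local minimum.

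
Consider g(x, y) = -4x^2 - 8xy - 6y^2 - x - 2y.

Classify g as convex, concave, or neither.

concave

g is quadratic, so its Hessian is the constant matrix H = [[-8, -8], [-8, -12]].
det(H) = 32, tr(H) = -20.
det(H) > 0 and tr(H) < 0, so H is negative definite everywhere: concave.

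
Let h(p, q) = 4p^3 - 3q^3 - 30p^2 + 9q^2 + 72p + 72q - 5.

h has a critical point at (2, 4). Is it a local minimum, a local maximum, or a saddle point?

The mixed partial ∂²h/∂p∂q is 0, so the Hessian at any point is diag(h_pp, h_qq) = diag(12(2p - 5), 18(-q + 1)).
At (2, 4): H = diag(-12, -54).
Both eigenvalues are negative, so H is negative definite: a local maximum.

local maximum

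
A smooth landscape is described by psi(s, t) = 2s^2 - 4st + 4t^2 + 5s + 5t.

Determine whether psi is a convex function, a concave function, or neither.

psi is quadratic, so its Hessian is the constant matrix H = [[4, -4], [-4, 8]].
det(H) = 16, tr(H) = 12.
det(H) > 0 and tr(H) > 0, so H is positive definite everywhere: convex.

convex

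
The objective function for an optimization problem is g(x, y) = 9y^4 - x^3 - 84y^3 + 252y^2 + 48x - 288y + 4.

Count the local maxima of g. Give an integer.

1

g separates as a function of x plus a function of y, so ∇g=0 decouples.
∂g/∂x = -3(x - 4)(x + 4) = 0 at x ∈ {-4, 4}; ∂g/∂y = 36(y - 4)(y - 2)(y - 1) = 0 at y ∈ {1, 2, 4}.
The Hessian is diagonal: diag(g_xx, g_yy). Second derivatives: g_xx(-4)=24, g_xx(4)=-24; g_yy(1)=108, g_yy(2)=-72, g_yy(4)=216.
Local maxima occur where both diagonal entries negative: (4, 2). Count: 1.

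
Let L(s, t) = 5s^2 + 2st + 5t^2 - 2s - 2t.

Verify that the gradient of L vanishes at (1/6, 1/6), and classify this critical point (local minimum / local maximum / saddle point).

∇L = (10s + 2t - 2, 2s + 10t - 2); substituting (1/6, 1/6) gives ∇L = (0, 0), so (1/6, 1/6) is indeed a critical point.
The Hessian of L is constant: H = [[10, 2], [2, 10]].
det(H) = 10·10 − 2² = 96.
det(H) > 0 and tr(H) = 20 > 0, so H is positive definite and the point is a local minimum.

local minimum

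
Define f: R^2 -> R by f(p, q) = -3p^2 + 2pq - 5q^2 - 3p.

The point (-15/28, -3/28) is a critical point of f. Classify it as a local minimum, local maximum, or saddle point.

The Hessian of f is constant: H = [[-6, 2], [2, -10]].
det(H) = (-6)·(-10) − 2² = 56.
det(H) > 0 and tr(H) = -16 < 0, so H is negative definite and the point is a local maximum.

local maximum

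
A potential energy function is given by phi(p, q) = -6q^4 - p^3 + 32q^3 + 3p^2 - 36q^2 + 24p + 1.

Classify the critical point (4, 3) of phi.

local maximum

The mixed partial ∂²phi/∂p∂q is 0, so the Hessian at any point is diag(phi_pp, phi_qq) = diag(6(-p + 1), 24(-3q^2 + 8q - 3)).
At (4, 3): H = diag(-18, -144).
Both eigenvalues are negative, so H is negative definite: a local maximum.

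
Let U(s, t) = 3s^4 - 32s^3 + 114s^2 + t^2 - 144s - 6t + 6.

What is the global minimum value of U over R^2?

U(s,t) separates as P(s) + Q(t) + 6, so its minimum is min P + min Q + 6.
P'(s) = 12(s - 4)(s - 3)(s - 1) vanishes at s ∈ {1, 3, 4}; Q'(t) = 2(t - 3) vanishes at t ∈ {3}.
Local minima of P (where P''>0): P(1)=-59, P(4)=-32. Local minima of Q: Q(3)=-9.
So the global minimum of U is P(1) + Q(3) + 6 = -59 − 9 + 6 = -62, attained at (1, 3).

-62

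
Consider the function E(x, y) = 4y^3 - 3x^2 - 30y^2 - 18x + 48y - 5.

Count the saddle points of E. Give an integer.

E separates as a function of x plus a function of y, so ∇E=0 decouples.
∂E/∂x = -6(x + 3) = 0 at x ∈ {-3}; ∂E/∂y = 12(y - 4)(y - 1) = 0 at y ∈ {1, 4}.
The Hessian is diagonal: diag(E_xx, E_yy). Second derivatives: E_xx(-3)=-6; E_yy(1)=-36, E_yy(4)=36.
Saddle points occur where the two diagonal entries have opposite signs: (-3, 4). Count: 1.

1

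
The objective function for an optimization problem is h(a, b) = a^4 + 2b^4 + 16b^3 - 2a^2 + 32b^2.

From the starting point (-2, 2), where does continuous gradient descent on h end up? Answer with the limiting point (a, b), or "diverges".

h is separable, so gradient descent decouples: a follows -∂h/∂a, b follows -∂h/∂b.
∂h/∂a = 4a(a - 1)(a + 1); at a=-2 this is -24, so a increases.
∂h/∂b = 8b(b + 2)(b + 4); at b=2 this is 384, so b decreases.
a converges to its nearest critical value -1 (a local min of the a-part); b converges to 0. The iterate converges to (-1, 0).

(-1, 0)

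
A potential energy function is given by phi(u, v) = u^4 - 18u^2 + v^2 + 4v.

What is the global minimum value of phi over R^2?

-85

phi(u,v) separates as P(u) + Q(v), so its minimum is min P + min Q.
P'(u) = 4u(u - 3)(u + 3) vanishes at u ∈ {-3, 0, 3}; Q'(v) = 2v + 4 vanishes at v ∈ {-2}.
Local minima of P (where P''>0): P(-3)=-81, P(3)=-81. Local minima of Q: Q(-2)=-4.
So the global minimum of phi is P(-3) + Q(-2) = -81 − 4 = -85, attained at (-3, -2).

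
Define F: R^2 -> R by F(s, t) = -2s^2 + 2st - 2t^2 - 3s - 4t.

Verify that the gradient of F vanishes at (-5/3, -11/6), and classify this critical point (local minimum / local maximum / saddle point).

local maximum

∇F = (-4s + 2t - 3, 2s - 4t - 4); substituting (-5/3, -11/6) gives ∇F = (0, 0), so (-5/3, -11/6) is indeed a critical point.
The Hessian of F is constant: H = [[-4, 2], [2, -4]].
det(H) = (-4)·(-4) − 2² = 12.
det(H) > 0 and tr(H) = -8 < 0, so H is negative definite and the point is a local maximum.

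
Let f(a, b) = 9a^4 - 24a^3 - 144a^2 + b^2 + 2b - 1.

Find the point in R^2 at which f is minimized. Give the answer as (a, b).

f(a,b) separates as P(a) + Q(b) − 1, so its minimum is min P + min Q − 1.
P'(a) = 36a(a - 4)(a + 2) vanishes at a ∈ {-2, 0, 4}; Q'(b) = 2b + 2 vanishes at b ∈ {-1}.
Local minima of P (where P''>0): P(-2)=-240, P(4)=-1536. Local minima of Q: Q(-1)=-1.
So the global minimum of f is P(4) + Q(-1) − 1 = -1536 − 1 − 1 = -1538, attained at (4, -1).

(4, -1)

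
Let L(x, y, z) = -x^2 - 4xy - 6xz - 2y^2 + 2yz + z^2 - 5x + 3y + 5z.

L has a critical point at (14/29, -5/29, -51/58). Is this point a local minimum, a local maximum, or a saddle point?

The Hessian is constant: H = [[-2, -4, -6], [-4, -4, 2], [-6, 2, 2]].
Leading principal minors: Δ₁ = -2, Δ₂ = -8, Δ₃ = 232.
The minors fit neither the all-positive nor the alternating-sign pattern, so H is indefinite: a saddle point.

saddle point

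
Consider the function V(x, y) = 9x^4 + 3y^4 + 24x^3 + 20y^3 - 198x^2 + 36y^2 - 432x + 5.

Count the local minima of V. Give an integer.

4

V separates as a function of x plus a function of y, so ∇V=0 decouples.
∂V/∂x = 36(x - 3)(x + 1)(x + 4) = 0 at x ∈ {-4, -1, 3}; ∂V/∂y = 12y(y + 2)(y + 3) = 0 at y ∈ {-3, -2, 0}.
The Hessian is diagonal: diag(V_xx, V_yy). Second derivatives: V_xx(-4)=756, V_xx(-1)=-432, V_xx(3)=1008; V_yy(-3)=36, V_yy(-2)=-24, V_yy(0)=72.
Local minima occur where both diagonal entries positive: (-4, -3), (-4, 0), (3, -3), (3, 0). Count: 4.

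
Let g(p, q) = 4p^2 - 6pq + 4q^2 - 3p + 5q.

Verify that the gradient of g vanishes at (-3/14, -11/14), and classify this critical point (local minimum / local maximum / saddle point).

∇g = (8p - 6q - 3, -6p + 8q + 5); substituting (-3/14, -11/14) gives ∇g = (0, 0), so (-3/14, -11/14) is indeed a critical point.
The Hessian of g is constant: H = [[8, -6], [-6, 8]].
det(H) = 8·8 − (-6)² = 28.
det(H) > 0 and tr(H) = 16 > 0, so H is positive definite and the point is a local minimum.

local minimum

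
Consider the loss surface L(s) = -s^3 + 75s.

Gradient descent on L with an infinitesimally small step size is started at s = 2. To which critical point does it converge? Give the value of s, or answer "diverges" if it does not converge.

-5

L'(s) = -3(s - 5)(s + 5), so L'(2) = 63.
Gradient descent moves in the -L' direction, i.e. s is decreasing.
The nearest critical point in that direction is s = -5, where L'' = 30 > 0 (a local minimum). The iterate converges there.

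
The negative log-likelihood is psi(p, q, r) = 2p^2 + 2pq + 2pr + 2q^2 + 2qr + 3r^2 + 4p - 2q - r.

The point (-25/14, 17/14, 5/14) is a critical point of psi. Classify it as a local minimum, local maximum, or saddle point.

local minimum

The Hessian is constant: H = [[4, 2, 2], [2, 4, 2], [2, 2, 6]].
Leading principal minors: Δ₁ = 4, Δ₂ = 12, Δ₃ = 56.
All leading minors are positive, so H is positive definite: a local minimum.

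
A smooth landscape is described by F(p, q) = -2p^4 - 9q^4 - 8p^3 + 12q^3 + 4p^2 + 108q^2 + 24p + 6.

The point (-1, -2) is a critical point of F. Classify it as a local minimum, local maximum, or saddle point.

The mixed partial ∂²F/∂p∂q is 0, so the Hessian at any point is diag(F_pp, F_qq) = diag(8(-3p^2 - 6p + 1), 36(-3q^2 + 2q + 6)).
At (-1, -2): H = diag(32, -360).
The eigenvalues have opposite signs, so H is indefinite: a saddle point.

saddle point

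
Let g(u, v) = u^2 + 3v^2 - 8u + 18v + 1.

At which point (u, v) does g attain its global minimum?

g(u,v) separates as P(u) + Q(v) + 1, so its minimum is min P + min Q + 1.
P'(u) = 2u - 8 vanishes at u ∈ {4}; Q'(v) = 6v + 18 vanishes at v ∈ {-3}.
Local minima of P (where P''>0): P(4)=-16. Local minima of Q: Q(-3)=-27.
So the global minimum of g is P(4) + Q(-3) + 1 = -16 − 27 + 1 = -42, attained at (4, -3).

(4, -3)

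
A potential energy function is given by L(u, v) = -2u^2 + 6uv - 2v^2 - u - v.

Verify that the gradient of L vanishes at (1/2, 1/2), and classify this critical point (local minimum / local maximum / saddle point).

saddle point

∇L = (-4u + 6v - 1, 6u - 4v - 1); substituting (1/2, 1/2) gives ∇L = (0, 0), so (1/2, 1/2) is indeed a critical point.
The Hessian of L is constant: H = [[-4, 6], [6, -4]].
det(H) = (-4)·(-4) − 6² = -20.
Since det(H) < 0, H is indefinite and the critical point is a saddle point.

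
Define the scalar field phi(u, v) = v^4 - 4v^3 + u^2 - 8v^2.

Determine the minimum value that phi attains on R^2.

-128

phi(u,v) separates as P(u) + Q(v), so its minimum is min P + min Q.
P'(u) = 2u vanishes at u ∈ {0}; Q'(v) = 4v(v - 4)(v + 1) vanishes at v ∈ {-1, 0, 4}.
Local minima of P (where P''>0): P(0)=0. Local minima of Q: Q(-1)=-3, Q(4)=-128.
So the global minimum of phi is P(0) + Q(4) = 0 − 128 = -128, attained at (0, 4).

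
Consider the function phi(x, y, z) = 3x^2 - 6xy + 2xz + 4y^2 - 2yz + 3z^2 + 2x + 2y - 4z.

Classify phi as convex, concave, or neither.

phi is quadratic, so its Hessian is the constant matrix H = [[6, -6, 2], [-6, 8, -2], [2, -2, 6]].
Leading principal minors: 6, 12, 64.
All positive ⇒ H ≻ 0 ⇒ convex.

convex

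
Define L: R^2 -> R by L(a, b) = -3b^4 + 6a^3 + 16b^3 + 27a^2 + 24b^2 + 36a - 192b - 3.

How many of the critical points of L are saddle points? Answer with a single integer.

L separates as a function of a plus a function of b, so ∇L=0 decouples.
∂L/∂a = 18(a + 1)(a + 2) = 0 at a ∈ {-2, -1}; ∂L/∂b = -12(b - 4)(b - 2)(b + 2) = 0 at b ∈ {-2, 2, 4}.
The Hessian is diagonal: diag(L_aa, L_bb). Second derivatives: L_aa(-2)=-18, L_aa(-1)=18; L_bb(-2)=-288, L_bb(2)=96, L_bb(4)=-144.
Saddle points occur where the two diagonal entries have opposite signs: (-2, 2), (-1, -2), (-1, 4). Count: 3.

3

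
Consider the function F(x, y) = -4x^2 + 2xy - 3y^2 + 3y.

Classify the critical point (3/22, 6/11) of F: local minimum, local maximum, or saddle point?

The Hessian of F is constant: H = [[-8, 2], [2, -6]].
det(H) = (-8)·(-6) − 2² = 44.
det(H) > 0 and tr(H) = -14 < 0, so H is negative definite and the point is a local maximum.

local maximum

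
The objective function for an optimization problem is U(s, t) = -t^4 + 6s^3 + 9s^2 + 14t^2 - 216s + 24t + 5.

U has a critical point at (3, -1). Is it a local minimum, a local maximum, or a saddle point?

local minimum

The mixed partial ∂²U/∂s∂t is 0, so the Hessian at any point is diag(U_ss, U_tt) = diag(18(2s + 1), 4(-3t^2 + 7)).
At (3, -1): H = diag(126, 16).
Both eigenvalues are positive, so H is positive definite: a local minimum.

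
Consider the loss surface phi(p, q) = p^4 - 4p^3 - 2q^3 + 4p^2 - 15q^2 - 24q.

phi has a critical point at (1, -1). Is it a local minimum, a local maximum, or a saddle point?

The mixed partial ∂²phi/∂p∂q is 0, so the Hessian at any point is diag(phi_pp, phi_qq) = diag(4(3p^2 - 6p + 2), -6(2q + 5)).
At (1, -1): H = diag(-4, -18).
Both eigenvalues are negative, so H is negative definite: a local maximum.

local maximum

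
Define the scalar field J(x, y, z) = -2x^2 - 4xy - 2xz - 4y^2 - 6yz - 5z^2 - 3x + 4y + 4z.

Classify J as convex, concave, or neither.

J is quadratic, so its Hessian is the constant matrix H = [[-4, -4, -2], [-4, -8, -6], [-2, -6, -10]].
Leading principal minors: -4, 16, -80.
Signs alternate −, +, − ⇒ H ≺ 0 ⇒ concave.

concave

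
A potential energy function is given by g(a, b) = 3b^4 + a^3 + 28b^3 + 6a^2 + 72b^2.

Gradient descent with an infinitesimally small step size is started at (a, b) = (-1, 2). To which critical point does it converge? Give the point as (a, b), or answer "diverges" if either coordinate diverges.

(0, 0)

g is separable, so gradient descent decouples: a follows -∂g/∂a, b follows -∂g/∂b.
∂g/∂a = 3a(a + 4); at a=-1 this is -9, so a increases.
∂g/∂b = 12b(b + 3)(b + 4); at b=2 this is 720, so b decreases.
a converges to its nearest critical value 0 (a local min of the a-part); b converges to 0. The iterate converges to (0, 0).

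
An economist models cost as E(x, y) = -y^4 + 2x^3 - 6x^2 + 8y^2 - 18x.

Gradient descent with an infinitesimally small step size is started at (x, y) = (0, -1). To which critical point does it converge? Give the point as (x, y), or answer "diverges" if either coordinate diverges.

(3, 0)

E is separable, so gradient descent decouples: x follows -∂E/∂x, y follows -∂E/∂y.
∂E/∂x = 6(x - 3)(x + 1); at x=0 this is -18, so x increases.
∂E/∂y = -4y(y - 2)(y + 2); at y=-1 this is -12, so y increases.
x converges to its nearest critical value 3 (a local min of the x-part); y converges to 0. The iterate converges to (3, 0).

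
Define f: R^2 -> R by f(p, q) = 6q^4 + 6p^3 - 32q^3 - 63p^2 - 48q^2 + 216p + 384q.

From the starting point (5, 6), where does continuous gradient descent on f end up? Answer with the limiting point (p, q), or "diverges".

f is separable, so gradient descent decouples: p follows -∂f/∂p, q follows -∂f/∂q.
∂f/∂p = 18(p - 4)(p - 3); at p=5 this is 36, so p decreases.
∂f/∂q = 24(q - 4)(q - 2)(q + 2); at q=6 this is 1536, so q decreases.
p converges to its nearest critical value 4 (a local min of the p-part); q converges to 4. The iterate converges to (4, 4).

(4, 4)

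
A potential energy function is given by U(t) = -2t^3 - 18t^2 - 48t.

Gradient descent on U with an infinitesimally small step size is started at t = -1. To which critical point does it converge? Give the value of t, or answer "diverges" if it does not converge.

diverges

U'(t) = -6(t + 2)(t + 4), so U'(-1) = -18.
Gradient descent moves in the -U' direction, i.e. t is increasing.
There is no critical point above t=-1, and U' keeps the same sign, so the iterate runs off to +∞.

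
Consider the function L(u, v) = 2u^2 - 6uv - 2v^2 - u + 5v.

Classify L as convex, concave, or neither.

neither

L is quadratic, so its Hessian is the constant matrix H = [[4, -6], [-6, -4]].
det(H) = -52, tr(H) = 0.
det(H) < 0, so H is indefinite: neither convex nor concave.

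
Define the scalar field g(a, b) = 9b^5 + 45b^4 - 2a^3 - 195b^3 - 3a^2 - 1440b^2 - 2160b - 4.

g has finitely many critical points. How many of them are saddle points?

4

g separates as a function of a plus a function of b, so ∇g=0 decouples.
∂g/∂a = -6a(a + 1) = 0 at a ∈ {-1, 0}; ∂g/∂b = 45(b - 4)(b + 1)(b + 3)(b + 4) = 0 at b ∈ {-4, -3, -1, 4}.
The Hessian is diagonal: diag(g_aa, g_bb). Second derivatives: g_aa(-1)=6, g_aa(0)=-6; g_bb(-4)=-1080, g_bb(-3)=630, g_bb(-1)=-1350, g_bb(4)=12600.
Saddle points occur where the two diagonal entries have opposite signs: (-1, -4), (-1, -1), (0, -3), (0, 4). Count: 4.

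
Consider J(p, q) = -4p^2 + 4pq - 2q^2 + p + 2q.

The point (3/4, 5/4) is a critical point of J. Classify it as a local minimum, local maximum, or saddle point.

The Hessian of J is constant: H = [[-8, 4], [4, -4]].
det(H) = (-8)·(-4) − 4² = 16.
det(H) > 0 and tr(H) = -12 < 0, so H is negative definite and the point is a local maximum.

local maximum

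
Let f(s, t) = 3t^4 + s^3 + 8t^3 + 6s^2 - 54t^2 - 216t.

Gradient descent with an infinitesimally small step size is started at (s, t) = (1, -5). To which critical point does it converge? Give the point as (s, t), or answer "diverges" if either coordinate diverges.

(0, -3)

f is separable, so gradient descent decouples: s follows -∂f/∂s, t follows -∂f/∂t.
∂f/∂s = 3s(s + 4); at s=1 this is 15, so s decreases.
∂f/∂t = 12(t - 3)(t + 2)(t + 3); at t=-5 this is -576, so t increases.
s converges to its nearest critical value 0 (a local min of the s-part); t converges to -3. The iterate converges to (0, -3).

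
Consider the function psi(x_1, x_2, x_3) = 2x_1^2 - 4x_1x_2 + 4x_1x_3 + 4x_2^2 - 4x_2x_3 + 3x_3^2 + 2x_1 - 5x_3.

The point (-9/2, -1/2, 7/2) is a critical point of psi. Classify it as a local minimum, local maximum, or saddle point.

The Hessian is constant: H = [[4, -4, 4], [-4, 8, -4], [4, -4, 6]].
Leading principal minors: Δ₁ = 4, Δ₂ = 16, Δ₃ = 32.
All leading minors are positive, so H is positive definite: a local minimum.

local minimum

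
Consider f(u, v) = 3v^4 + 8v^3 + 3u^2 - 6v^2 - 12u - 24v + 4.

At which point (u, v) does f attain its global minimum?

(2, 1)

f(u,v) separates as P(u) + Q(v) + 4, so its minimum is min P + min Q + 4.
P'(u) = 6u - 12 vanishes at u ∈ {2}; Q'(v) = 12(v - 1)(v + 1)(v + 2) vanishes at v ∈ {-2, -1, 1}.
Local minima of P (where P''>0): P(2)=-12. Local minima of Q: Q(-2)=8, Q(1)=-19.
So the global minimum of f is P(2) + Q(1) + 4 = -12 − 19 + 4 = -27, attained at (2, 1).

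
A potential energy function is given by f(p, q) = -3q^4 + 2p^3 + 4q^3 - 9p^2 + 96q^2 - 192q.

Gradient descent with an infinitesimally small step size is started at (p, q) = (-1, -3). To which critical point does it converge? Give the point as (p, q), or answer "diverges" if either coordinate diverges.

f is separable, so gradient descent decouples: p follows -∂f/∂p, q follows -∂f/∂q.
∂f/∂p = 6p(p - 3); at p=-1 this is 24, so p decreases.
∂f/∂q = -12(q - 4)(q - 1)(q + 4); at q=-3 this is -336, so q increases.
The p-coordinate has no critical point in that direction and runs off to infinity.

diverges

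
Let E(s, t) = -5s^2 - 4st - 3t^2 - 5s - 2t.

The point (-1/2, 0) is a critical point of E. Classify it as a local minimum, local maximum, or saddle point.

local maximum

The Hessian of E is constant: H = [[-10, -4], [-4, -6]].
det(H) = (-10)·(-6) − (-4)² = 44.
det(H) > 0 and tr(H) = -16 < 0, so H is negative definite and the point is a local maximum.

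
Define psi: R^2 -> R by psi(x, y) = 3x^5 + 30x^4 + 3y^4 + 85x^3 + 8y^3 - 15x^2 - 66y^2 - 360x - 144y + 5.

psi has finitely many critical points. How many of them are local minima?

4

psi separates as a function of x plus a function of y, so ∇psi=0 decouples.
∂psi/∂x = 15(x - 1)(x + 2)(x + 3)(x + 4) = 0 at x ∈ {-4, -3, -2, 1}; ∂psi/∂y = 12(y - 3)(y + 1)(y + 4) = 0 at y ∈ {-4, -1, 3}.
The Hessian is diagonal: diag(psi_xx, psi_yy). Second derivatives: psi_xx(-4)=-150, psi_xx(-3)=60, psi_xx(-2)=-90, psi_xx(1)=900; psi_yy(-4)=252, psi_yy(-1)=-144, psi_yy(3)=336.
Local minima occur where both diagonal entries positive: (-3, -4), (-3, 3), (1, -4), (1, 3). Count: 4.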